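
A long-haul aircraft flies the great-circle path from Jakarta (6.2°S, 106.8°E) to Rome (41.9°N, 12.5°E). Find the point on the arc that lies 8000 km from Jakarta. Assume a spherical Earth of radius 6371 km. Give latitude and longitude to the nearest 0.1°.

Convert each endpoint to a unit vector on the sphere (x = cos φ cos λ, y = cos φ sin λ, z = sin φ).
The central angle between the endpoints is δ = arccos(p₁·p₂) ≈ 1.699 rad (97.3°). The total great-circle distance is δ·R ≈ 1.699 × 6371 ≈ 10823 km, so the target fraction is f = 8000/10823 ≈ 0.739.
Interpolate at f ≈ 0.739 with slerp weights a = sin((1−f)δ)/sin δ ≈ 0.432, b = sin(fδ)/sin δ ≈ 0.959.
p = a·p₁ + b·p₂ ≈ (0.572, 0.566, 0.594); φ = arcsin(p_z) ≈ 36.41°, λ = atan2(p_y, p_x) ≈ 44.67°.

≈ 36.4°N, 44.7°E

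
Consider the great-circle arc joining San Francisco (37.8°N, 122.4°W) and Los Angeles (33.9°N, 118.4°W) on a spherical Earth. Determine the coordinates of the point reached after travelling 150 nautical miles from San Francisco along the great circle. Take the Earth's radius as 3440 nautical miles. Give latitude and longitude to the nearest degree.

≈ (36°N, 120°W)

From cos δ = sin φ₁ sin φ₂ + cos φ₁ cos φ₂ cos Δλ, the central angle is δ ≈ 0.088 rad (5.1°). The total great-circle distance is δ·R ≈ 0.088 × 3440 ≈ 304 nmi, so the target fraction is f = 150/304 ≈ 0.493.
Interpolate at f ≈ 0.493 with slerp weights a = sin((1−f)δ)/sin δ ≈ 0.508, b = sin(fδ)/sin δ ≈ 0.493.
p = a·p₁ + b·p₂ ≈ (-0.410, -0.699, 0.586); φ = arcsin(p_z) ≈ 35.89°, λ = atan2(p_y, p_x) ≈ -120.38°.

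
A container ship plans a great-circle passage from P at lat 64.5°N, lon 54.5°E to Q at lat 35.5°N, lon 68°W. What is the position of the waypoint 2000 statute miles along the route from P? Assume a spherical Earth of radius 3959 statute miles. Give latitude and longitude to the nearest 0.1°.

≈ lat 68.8°N, lon 23.1°W

Convert each endpoint to a unit vector on the sphere (x = cos φ cos λ, y = cos φ sin λ, z = sin φ).
The central angle between the endpoints is δ = arccos(p₁·p₂) ≈ 1.228 rad (70.4°). The total great-circle distance is δ·R ≈ 1.228 × 3959 ≈ 4863 mi, so the target fraction is f = 2000/4863 ≈ 0.411.
Interpolate at f ≈ 0.411 with slerp weights a = sin((1−f)δ)/sin δ ≈ 0.703, b = sin(fδ)/sin δ ≈ 0.514.
p = a·p₁ + b·p₂ ≈ (0.332, -0.142, 0.932); φ = arcsin(p_z) ≈ 68.82°, λ = atan2(p_y, p_x) ≈ -23.08°.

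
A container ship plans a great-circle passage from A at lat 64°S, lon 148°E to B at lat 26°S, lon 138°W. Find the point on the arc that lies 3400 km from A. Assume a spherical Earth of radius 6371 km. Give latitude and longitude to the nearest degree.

Convert each endpoint to a unit vector on the sphere (x = cos φ cos λ, y = cos φ sin λ, z = sin φ).
The central angle between the endpoints is δ = arccos(p₁·p₂) ≈ 1.044 rad (59.8°). The total great-circle distance is δ·R ≈ 1.044 × 6371 ≈ 6652 km, so the target fraction is f = 3400/6652 ≈ 0.511.
Interpolate at f ≈ 0.511 with slerp weights a = sin((1−f)δ)/sin δ ≈ 0.565, b = sin(fδ)/sin δ ≈ 0.588.
p = a·p₁ + b·p₂ ≈ (-0.603, -0.223, -0.766); φ = arcsin(p_z) ≈ -49.99°, λ = atan2(p_y, p_x) ≈ -159.74°.

≈ lat 50°S, lon 160°W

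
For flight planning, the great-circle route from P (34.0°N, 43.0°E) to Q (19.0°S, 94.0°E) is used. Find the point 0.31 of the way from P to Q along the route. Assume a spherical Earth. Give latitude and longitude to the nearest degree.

Write both endpoints as unit vectors p₁, p₂ with components (cos φ cos λ, cos φ sin λ, sin φ).
The central angle between the endpoints is δ = arccos(p₁·p₂) ≈ 1.254 rad (71.9°).
Interpolate at f = 0.31 with slerp weights a = sin((1−f)δ)/sin δ ≈ 0.801, b = sin(fδ)/sin δ ≈ 0.399.
p = a·p₁ + b·p₂ ≈ (0.459, 0.829, 0.318); φ = arcsin(p_z) ≈ 18.55°, λ = atan2(p_y, p_x) ≈ 61.01°.

≈ (19°N, 61°E)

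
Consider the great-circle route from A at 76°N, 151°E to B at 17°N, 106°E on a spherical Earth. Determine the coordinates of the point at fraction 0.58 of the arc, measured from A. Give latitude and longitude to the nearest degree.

≈ 43°N, 113°E

Write both endpoints as unit vectors p₁, p₂ with components (cos φ cos λ, cos φ sin λ, sin φ).
The central angle between the endpoints is δ = arccos(p₁·p₂) ≈ 1.107 rad (63.4°).
Interpolate at f = 0.58 with slerp weights a = sin((1−f)δ)/sin δ ≈ 0.501, b = sin(fδ)/sin δ ≈ 0.670.
p = a·p₁ + b·p₂ ≈ (-0.283, 0.674, 0.682); φ = arcsin(p_z) ≈ 43.02°, λ = atan2(p_y, p_x) ≈ 112.74°.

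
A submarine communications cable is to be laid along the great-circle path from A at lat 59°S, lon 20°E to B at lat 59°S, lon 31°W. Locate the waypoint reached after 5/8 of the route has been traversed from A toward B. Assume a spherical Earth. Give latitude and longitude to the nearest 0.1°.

The haversine formula gives a central angle δ ≈ 0.447 rad (25.6°) between the endpoints.
Interpolate at f = 5/8 with slerp weights a = sin((1−f)δ)/sin δ ≈ 0.386, b = sin(fδ)/sin δ ≈ 0.638.
p = a·p₁ + b·p₂ ≈ (0.468, -0.101, -0.878); φ = arcsin(p_z) ≈ -61.36°, λ = atan2(p_y, p_x) ≈ -12.19°.

≈ lat 61.4°S, lon 12.2°W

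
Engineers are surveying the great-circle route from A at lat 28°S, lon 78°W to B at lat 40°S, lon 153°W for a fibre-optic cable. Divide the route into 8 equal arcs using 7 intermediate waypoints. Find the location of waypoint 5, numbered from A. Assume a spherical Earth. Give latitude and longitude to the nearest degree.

≈ lat 42°S, lon 122°W

Convert each endpoint to a unit vector on the sphere (x = cos φ cos λ, y = cos φ sin λ, z = sin φ).
The central angle between the endpoints is δ = arccos(p₁·p₂) ≈ 1.074 rad (61.5°).
Interpolate at f = 5/8 with slerp weights a = sin((1−f)δ)/sin δ ≈ 0.446, b = sin(fδ)/sin δ ≈ 0.707.
p = a·p₁ + b·p₂ ≈ (-0.401, -0.631, -0.664); φ = arcsin(p_z) ≈ -41.61°, λ = atan2(p_y, p_x) ≈ -122.44°.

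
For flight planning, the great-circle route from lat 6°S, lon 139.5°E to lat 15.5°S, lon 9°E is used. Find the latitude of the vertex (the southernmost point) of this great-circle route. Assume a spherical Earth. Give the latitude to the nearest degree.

≈ 25°S

The great circle lies in the plane with unit normal n̂ = (p₁ × p₂)/|p₁ × p₂|.
Here n̂_z ≈ -0.906; the vertex latitude is φ_max = arccos|n̂_z| ≈ 25.0°.
Check via Clairaut: cos φ_max = |cos φ₁| · sin C = cos(6.0°)·sin(114.3°) ≈ 0.906, again giving ≈ 25.0°.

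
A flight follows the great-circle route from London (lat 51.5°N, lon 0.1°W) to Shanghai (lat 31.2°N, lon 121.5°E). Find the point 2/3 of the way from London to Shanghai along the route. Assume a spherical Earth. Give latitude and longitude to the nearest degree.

≈ lat 53°N, lon 97°E

Write both endpoints as unit vectors p₁, p₂ with components (cos φ cos λ, cos φ sin λ, sin φ).
The central angle between the endpoints is δ = arccos(p₁·p₂) ≈ 1.444 rad (82.7°).
Interpolate at f = 2/3 with slerp weights a = sin((1−f)δ)/sin δ ≈ 0.467, b = sin(fδ)/sin δ ≈ 0.827.
p = a·p₁ + b·p₂ ≈ (-0.079, 0.603, 0.794); φ = arcsin(p_z) ≈ 52.55°, λ = atan2(p_y, p_x) ≈ 97.49°.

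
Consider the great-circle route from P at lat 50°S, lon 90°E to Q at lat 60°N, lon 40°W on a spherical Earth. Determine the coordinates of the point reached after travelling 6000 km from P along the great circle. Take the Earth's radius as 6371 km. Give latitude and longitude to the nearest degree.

≈ lat 7°S, lon 51°E

Write both endpoints as unit vectors p₁, p₂ with components (cos φ cos λ, cos φ sin λ, sin φ).
The central angle between the endpoints is δ = arccos(p₁·p₂) ≈ 2.626 rad (150.5°). The total great-circle distance is δ·R ≈ 2.626 × 6371 ≈ 16730 km, so the target fraction is f = 6000/16730 ≈ 0.359.
Interpolate at f ≈ 0.359 with slerp weights a = sin((1−f)δ)/sin δ ≈ 2.015, b = sin(fδ)/sin δ ≈ 1.640.
p = a·p₁ + b·p₂ ≈ (0.628, 0.768, -0.123); φ = arcsin(p_z) ≈ -7.09°, λ = atan2(p_y, p_x) ≈ 50.73°.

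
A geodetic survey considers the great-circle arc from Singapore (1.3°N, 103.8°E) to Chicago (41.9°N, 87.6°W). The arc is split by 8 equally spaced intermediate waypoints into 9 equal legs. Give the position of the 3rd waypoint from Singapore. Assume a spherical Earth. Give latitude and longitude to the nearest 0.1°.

≈ (45.2°N, 116.0°E)

From cos δ = sin φ₁ sin φ₂ + cos φ₁ cos φ₂ cos Δλ, the central angle is δ ≈ 2.366 rad (135.6°).
Interpolate at f = 3/9 with slerp weights a = sin((1−f)δ)/sin δ ≈ 1.429, b = sin(fδ)/sin δ ≈ 1.014.
p = a·p₁ + b·p₂ ≈ (-0.309, 0.633, 0.709); φ = arcsin(p_z) ≈ 45.19°, λ = atan2(p_y, p_x) ≈ 116.02°.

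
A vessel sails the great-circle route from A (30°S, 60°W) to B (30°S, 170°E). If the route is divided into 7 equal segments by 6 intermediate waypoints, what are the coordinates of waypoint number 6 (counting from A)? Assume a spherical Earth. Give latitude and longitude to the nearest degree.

≈ (40°S, 177°W)

Write both endpoints as unit vectors p₁, p₂ with components (cos φ cos λ, cos φ sin λ, sin φ).
The central angle between the endpoints is δ = arccos(p₁·p₂) ≈ 1.805 rad (103.4°).
Interpolate at f = 6/7 with slerp weights a = sin((1−f)δ)/sin δ ≈ 0.262, b = sin(fδ)/sin δ ≈ 1.028.
p = a·p₁ + b·p₂ ≈ (-0.763, -0.042, -0.645); φ = arcsin(p_z) ≈ -40.16°, λ = atan2(p_y, p_x) ≈ -176.84°.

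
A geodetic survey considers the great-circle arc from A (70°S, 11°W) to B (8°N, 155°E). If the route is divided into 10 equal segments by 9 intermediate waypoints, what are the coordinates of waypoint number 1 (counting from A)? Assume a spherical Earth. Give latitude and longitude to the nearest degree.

The haversine formula gives a central angle δ ≈ 2.048 rad (117.3°) between the endpoints.
Interpolate at f = 1/10 with slerp weights a = sin((1−f)δ)/sin δ ≈ 1.084, b = sin(fδ)/sin δ ≈ 0.229.
p = a·p₁ + b·p₂ ≈ (0.159, 0.025, -0.987); φ = arcsin(p_z) ≈ -80.76°, λ = atan2(p_y, p_x) ≈ 8.99°.

≈ (81°S, 9°E)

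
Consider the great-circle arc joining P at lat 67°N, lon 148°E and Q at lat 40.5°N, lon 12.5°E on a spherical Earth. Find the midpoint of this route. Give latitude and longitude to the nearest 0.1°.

From cos δ = sin φ₁ sin φ₂ + cos φ₁ cos φ₂ cos Δλ, the central angle is δ ≈ 1.175 rad (67.3°).
Interpolate at f = 1/2 with slerp weights a = sin((1−f)δ)/sin δ ≈ 0.601, b = sin(fδ)/sin δ ≈ 0.601.
p = a·p₁ + b·p₂ ≈ (0.247, 0.223, 0.943); φ = arcsin(p_z) ≈ 70.56°, λ = atan2(p_y, p_x) ≈ 42.12°.

≈ lat 70.6°N, lon 42.1°E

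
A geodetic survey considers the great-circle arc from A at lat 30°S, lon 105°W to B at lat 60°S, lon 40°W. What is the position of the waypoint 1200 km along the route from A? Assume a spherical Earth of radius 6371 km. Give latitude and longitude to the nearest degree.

≈ lat 39°S, lon 97°W

From cos δ = sin φ₁ sin φ₂ + cos φ₁ cos φ₂ cos Δλ, the central angle is δ ≈ 0.907 rad (52.0°). The total great-circle distance is δ·R ≈ 0.907 × 6371 ≈ 5779 km, so the target fraction is f = 1200/5779 ≈ 0.208.
Interpolate at f ≈ 0.208 with slerp weights a = sin((1−f)δ)/sin δ ≈ 0.836, b = sin(fδ)/sin δ ≈ 0.238.
p = a·p₁ + b·p₂ ≈ (-0.096, -0.776, -0.624); φ = arcsin(p_z) ≈ -38.59°, λ = atan2(p_y, p_x) ≈ -97.08°.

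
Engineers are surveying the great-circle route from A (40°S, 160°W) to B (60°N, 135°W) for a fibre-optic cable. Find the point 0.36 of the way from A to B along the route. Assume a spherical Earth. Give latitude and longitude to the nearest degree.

≈ (4°S, 153°W)

Write both endpoints as unit vectors p₁, p₂ with components (cos φ cos λ, cos φ sin λ, sin φ).
The central angle between the endpoints is δ = arccos(p₁·p₂) ≈ 1.782 rad (102.1°).
Interpolate at f = 0.36 with slerp weights a = sin((1−f)δ)/sin δ ≈ 0.929, b = sin(fδ)/sin δ ≈ 0.612.
p = a·p₁ + b·p₂ ≈ (-0.885, -0.460, -0.067); φ = arcsin(p_z) ≈ -3.87°, λ = atan2(p_y, p_x) ≈ -152.55°.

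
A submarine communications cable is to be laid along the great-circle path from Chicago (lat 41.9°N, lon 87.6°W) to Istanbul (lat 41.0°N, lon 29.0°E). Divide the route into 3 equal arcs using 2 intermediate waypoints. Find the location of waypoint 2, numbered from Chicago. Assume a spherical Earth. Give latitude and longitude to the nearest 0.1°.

Write both endpoints as unit vectors p₁, p₂ with components (cos φ cos λ, cos φ sin λ, sin φ).
The central angle between the endpoints is δ = arccos(p₁·p₂) ≈ 1.383 rad (79.2°).
Interpolate at f = 2/3 with slerp weights a = sin((1−f)δ)/sin δ ≈ 0.453, b = sin(fδ)/sin δ ≈ 0.811.
p = a·p₁ + b·p₂ ≈ (0.550, -0.040, 0.835); φ = arcsin(p_z) ≈ 56.57°, λ = atan2(p_y, p_x) ≈ -4.16°.

≈ lat 56.6°N, lon 4.2°W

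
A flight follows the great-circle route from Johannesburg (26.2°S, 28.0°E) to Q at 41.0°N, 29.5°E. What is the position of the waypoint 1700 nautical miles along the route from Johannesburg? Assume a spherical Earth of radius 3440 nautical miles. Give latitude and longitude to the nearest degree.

≈ 2°N, 29°E

From cos δ = sin φ₁ sin φ₂ + cos φ₁ cos φ₂ cos Δλ, the central angle is δ ≈ 1.173 rad (67.2°). The total great-circle distance is δ·R ≈ 1.173 × 3440 ≈ 4036 nmi, so the target fraction is f = 1700/4036 ≈ 0.421.
Interpolate at f ≈ 0.421 with slerp weights a = sin((1−f)δ)/sin δ ≈ 0.681, b = sin(fδ)/sin δ ≈ 0.514.
p = a·p₁ + b·p₂ ≈ (0.878, 0.478, 0.037); φ = arcsin(p_z) ≈ 2.11°, λ = atan2(p_y, p_x) ≈ 28.58°.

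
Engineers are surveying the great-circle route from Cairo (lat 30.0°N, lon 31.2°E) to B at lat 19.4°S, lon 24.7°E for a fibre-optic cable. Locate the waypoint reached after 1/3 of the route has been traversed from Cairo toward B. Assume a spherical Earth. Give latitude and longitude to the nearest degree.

Convert each endpoint to a unit vector on the sphere (x = cos φ cos λ, y = cos φ sin λ, z = sin φ).
The central angle between the endpoints is δ = arccos(p₁·p₂) ≈ 0.869 rad (49.8°).
Interpolate at f = 1/3 with slerp weights a = sin((1−f)δ)/sin δ ≈ 0.717, b = sin(fδ)/sin δ ≈ 0.374.
p = a·p₁ + b·p₂ ≈ (0.852, 0.469, 0.234); φ = arcsin(p_z) ≈ 13.54°, λ = atan2(p_y, p_x) ≈ 28.85°.

≈ lat 14°N, lon 29°E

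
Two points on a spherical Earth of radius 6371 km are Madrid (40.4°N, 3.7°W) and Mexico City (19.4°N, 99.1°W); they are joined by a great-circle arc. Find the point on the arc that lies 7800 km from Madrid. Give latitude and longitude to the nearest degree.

The haversine formula gives a central angle δ ≈ 1.423 rad (81.5°) between the endpoints. The total great-circle distance is δ·R ≈ 1.423 × 6371 ≈ 9063 km, so the target fraction is f = 7800/9063 ≈ 0.861.
Interpolate at f ≈ 0.861 with slerp weights a = sin((1−f)δ)/sin δ ≈ 0.199, b = sin(fδ)/sin δ ≈ 0.951.
p = a·p₁ + b·p₂ ≈ (0.009, -0.895, 0.445); φ = arcsin(p_z) ≈ 26.42°, λ = atan2(p_y, p_x) ≈ -89.39°.

≈ (26°N, 89°W)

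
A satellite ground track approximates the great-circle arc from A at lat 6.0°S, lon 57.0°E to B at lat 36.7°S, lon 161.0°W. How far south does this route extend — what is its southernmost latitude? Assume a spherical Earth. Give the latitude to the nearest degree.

The great circle lies in the plane with unit normal n̂ = (p₁ × p₂)/|p₁ × p₂|.
Here n̂_z ≈ +0.595; the vertex latitude is φ_max = arccos|n̂_z| ≈ 53.5°.
Check via Clairaut: cos φ_max = |cos φ₁| · sin C = cos(6.0°)·sin(143.2°) ≈ 0.595, again giving ≈ 53.5°.

≈ 53°S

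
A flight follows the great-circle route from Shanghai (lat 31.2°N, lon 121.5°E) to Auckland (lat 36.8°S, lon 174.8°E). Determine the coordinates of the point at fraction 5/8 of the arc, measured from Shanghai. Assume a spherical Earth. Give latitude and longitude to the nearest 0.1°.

From cos δ = sin φ₁ sin φ₂ + cos φ₁ cos φ₂ cos Δλ, the central angle is δ ≈ 1.472 rad (84.3°).
Interpolate at f = 5/8 with slerp weights a = sin((1−f)δ)/sin δ ≈ 0.527, b = sin(fδ)/sin δ ≈ 0.799.
p = a·p₁ + b·p₂ ≈ (-0.873, 0.442, -0.206); φ = arcsin(p_z) ≈ -11.88°, λ = atan2(p_y, p_x) ≈ 153.13°.

≈ lat 11.9°S, lon 153.1°E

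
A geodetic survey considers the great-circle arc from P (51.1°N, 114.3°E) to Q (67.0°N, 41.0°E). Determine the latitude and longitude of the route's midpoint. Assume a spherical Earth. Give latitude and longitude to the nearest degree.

Write both endpoints as unit vectors p₁, p₂ with components (cos φ cos λ, cos φ sin λ, sin φ).
The central angle between the endpoints is δ = arccos(p₁·p₂) ≈ 0.665 rad (38.1°).
Interpolate at f = 1/2 with slerp weights a = sin((1−f)δ)/sin δ ≈ 0.529, b = sin(fδ)/sin δ ≈ 0.529.
p = a·p₁ + b·p₂ ≈ (0.019, 0.438, 0.899); φ = arcsin(p_z) ≈ 63.97°, λ = atan2(p_y, p_x) ≈ 87.48°.

≈ (64°N, 87°E)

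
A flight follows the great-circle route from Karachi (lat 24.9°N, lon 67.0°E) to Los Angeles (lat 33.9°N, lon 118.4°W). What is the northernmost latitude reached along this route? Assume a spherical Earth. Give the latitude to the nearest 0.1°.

≈ 85.3°N

The great circle lies in the plane with unit normal n̂ = (p₁ × p₂)/|p₁ × p₂|.
Here n̂_z ≈ +0.083; the vertex latitude is φ_max = arccos|n̂_z| ≈ 85.3°.
Check via Clairaut: cos φ_max = |cos φ₁| · sin C = cos(24.9°)·sin(5.2°) ≈ 0.083, again giving ≈ 85.3°.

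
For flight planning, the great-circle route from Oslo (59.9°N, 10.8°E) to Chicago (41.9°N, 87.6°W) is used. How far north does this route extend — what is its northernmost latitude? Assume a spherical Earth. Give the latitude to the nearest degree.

≈ 64°N

The great circle lies in the plane with unit normal n̂ = (p₁ × p₂)/|p₁ × p₂|.
Here n̂_z ≈ -0.433; the vertex latitude is φ_max = arccos|n̂_z| ≈ 64.3°.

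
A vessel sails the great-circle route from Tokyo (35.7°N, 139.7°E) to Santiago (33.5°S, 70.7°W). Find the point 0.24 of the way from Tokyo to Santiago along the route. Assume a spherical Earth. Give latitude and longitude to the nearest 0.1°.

≈ 25.6°N, 178.3°W

Convert each endpoint to a unit vector on the sphere (x = cos φ cos λ, y = cos φ sin λ, z = sin φ).
The central angle between the endpoints is δ = arccos(p₁·p₂) ≈ 2.705 rad (155.0°).
Interpolate at f = 0.24 with slerp weights a = sin((1−f)δ)/sin δ ≈ 2.092, b = sin(fδ)/sin δ ≈ 1.429.
p = a·p₁ + b·p₂ ≈ (-0.902, -0.026, 0.432); φ = arcsin(p_z) ≈ 25.58°, λ = atan2(p_y, p_x) ≈ -178.33°.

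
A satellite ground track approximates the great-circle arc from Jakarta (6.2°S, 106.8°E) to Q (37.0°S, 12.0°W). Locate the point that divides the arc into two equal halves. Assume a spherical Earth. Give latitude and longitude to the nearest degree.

Convert each endpoint to a unit vector on the sphere (x = cos φ cos λ, y = cos φ sin λ, z = sin φ).
The central angle between the endpoints is δ = arccos(p₁·p₂) ≈ 1.894 rad (108.5°).
Interpolate at f = 1/2 with slerp weights a = sin((1−f)δ)/sin δ ≈ 0.856, b = sin(fδ)/sin δ ≈ 0.856.
p = a·p₁ + b·p₂ ≈ (0.423, 0.672, -0.608); φ = arcsin(p_z) ≈ -37.41°, λ = atan2(p_y, p_x) ≈ 57.85°.

≈ (37°S, 58°E)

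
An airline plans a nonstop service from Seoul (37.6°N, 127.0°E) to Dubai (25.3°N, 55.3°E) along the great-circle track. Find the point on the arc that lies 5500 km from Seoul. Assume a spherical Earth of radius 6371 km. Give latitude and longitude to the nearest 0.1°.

≈ 30.7°N, 66.8°E

Write both endpoints as unit vectors p₁, p₂ with components (cos φ cos λ, cos φ sin λ, sin φ).
The central angle between the endpoints is δ = arccos(p₁·p₂) ≈ 1.064 rad (60.9°). The total great-circle distance is δ·R ≈ 1.064 × 6371 ≈ 6777 km, so the target fraction is f = 5500/6777 ≈ 0.812.
Interpolate at f ≈ 0.812 with slerp weights a = sin((1−f)δ)/sin δ ≈ 0.228, b = sin(fδ)/sin δ ≈ 0.869.
p = a·p₁ + b·p₂ ≈ (0.339, 0.790, 0.510); φ = arcsin(p_z) ≈ 30.70°, λ = atan2(p_y, p_x) ≈ 66.79°.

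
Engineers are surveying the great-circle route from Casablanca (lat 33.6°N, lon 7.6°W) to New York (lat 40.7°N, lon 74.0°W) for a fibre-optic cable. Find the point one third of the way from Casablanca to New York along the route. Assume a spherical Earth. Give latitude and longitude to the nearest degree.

≈ lat 40°N, lon 28°W

Write both endpoints as unit vectors p₁, p₂ with components (cos φ cos λ, cos φ sin λ, sin φ).
The central angle between the endpoints is δ = arccos(p₁·p₂) ≈ 0.910 rad (52.1°).
Interpolate at f = 1/3 with slerp weights a = sin((1−f)δ)/sin δ ≈ 0.722, b = sin(fδ)/sin δ ≈ 0.378.
p = a·p₁ + b·p₂ ≈ (0.675, -0.355, 0.646); φ = arcsin(p_z) ≈ 40.27°, λ = atan2(p_y, p_x) ≈ -27.75°.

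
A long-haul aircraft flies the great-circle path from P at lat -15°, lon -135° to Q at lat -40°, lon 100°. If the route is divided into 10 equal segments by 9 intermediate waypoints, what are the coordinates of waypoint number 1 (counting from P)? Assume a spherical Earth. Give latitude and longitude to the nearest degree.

Convert each endpoint to a unit vector on the sphere (x = cos φ cos λ, y = cos φ sin λ, z = sin φ).
The central angle between the endpoints is δ = arccos(p₁·p₂) ≈ 1.832 rad (105.0°).
Interpolate at f = 1/10 with slerp weights a = sin((1−f)δ)/sin δ ≈ 1.032, b = sin(fδ)/sin δ ≈ 0.189.
p = a·p₁ + b·p₂ ≈ (-0.730, -0.563, -0.388); φ = arcsin(p_z) ≈ -22.85°, λ = atan2(p_y, p_x) ≈ -142.38°.

≈ lat -23°, lon -142°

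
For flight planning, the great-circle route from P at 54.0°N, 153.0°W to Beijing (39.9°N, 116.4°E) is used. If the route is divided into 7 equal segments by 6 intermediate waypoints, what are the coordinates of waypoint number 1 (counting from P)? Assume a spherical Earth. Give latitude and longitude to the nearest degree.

≈ 57°N, 167°W

Write both endpoints as unit vectors p₁, p₂ with components (cos φ cos λ, cos φ sin λ, sin φ).
The central angle between the endpoints is δ = arccos(p₁·p₂) ≈ 1.031 rad (59.1°).
Interpolate at f = 1/7 with slerp weights a = sin((1−f)δ)/sin δ ≈ 0.901, b = sin(fδ)/sin δ ≈ 0.171.
p = a·p₁ + b·p₂ ≈ (-0.530, -0.123, 0.839); φ = arcsin(p_z) ≈ 57.02°, λ = atan2(p_y, p_x) ≈ -166.95°.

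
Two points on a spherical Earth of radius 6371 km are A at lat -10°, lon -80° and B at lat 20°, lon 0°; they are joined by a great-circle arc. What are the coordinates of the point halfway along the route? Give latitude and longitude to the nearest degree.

The haversine formula gives a central angle δ ≈ 1.469 rad (84.2°) between the endpoints.
Interpolate at f = 1/2 with slerp weights a = sin((1−f)δ)/sin δ ≈ 0.674, b = sin(fδ)/sin δ ≈ 0.674.
p = a·p₁ + b·p₂ ≈ (0.748, -0.653, 0.113); φ = arcsin(p_z) ≈ 6.51°, λ = atan2(p_y, p_x) ≈ -41.13°.

≈ lat 7°, lon -41°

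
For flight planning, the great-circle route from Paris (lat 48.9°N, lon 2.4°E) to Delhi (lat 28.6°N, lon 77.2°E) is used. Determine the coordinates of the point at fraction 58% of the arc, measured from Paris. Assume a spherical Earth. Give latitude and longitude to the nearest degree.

The haversine formula gives a central angle δ ≈ 1.033 rad (59.2°) between the endpoints.
Interpolate at f = 0.58 with slerp weights a = sin((1−f)δ)/sin δ ≈ 0.490, b = sin(fδ)/sin δ ≈ 0.657.
p = a·p₁ + b·p₂ ≈ (0.449, 0.576, 0.683); φ = arcsin(p_z) ≈ 43.09°, λ = atan2(p_y, p_x) ≈ 52.03°.

≈ lat 43°N, lon 52°E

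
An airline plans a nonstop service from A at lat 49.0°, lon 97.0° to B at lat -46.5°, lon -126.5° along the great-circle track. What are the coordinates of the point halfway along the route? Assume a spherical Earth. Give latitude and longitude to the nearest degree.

From cos δ = sin φ₁ sin φ₂ + cos φ₁ cos φ₂ cos Δλ, the central angle is δ ≈ 2.636 rad (151.0°).
Interpolate at f = 1/2 with slerp weights a = sin((1−f)δ)/sin δ ≈ 2.000, b = sin(fδ)/sin δ ≈ 2.000.
p = a·p₁ + b·p₂ ≈ (-0.979, 0.196, 0.059); φ = arcsin(p_z) ≈ 3.36°, λ = atan2(p_y, p_x) ≈ 168.70°.

≈ lat 3°, lon 169°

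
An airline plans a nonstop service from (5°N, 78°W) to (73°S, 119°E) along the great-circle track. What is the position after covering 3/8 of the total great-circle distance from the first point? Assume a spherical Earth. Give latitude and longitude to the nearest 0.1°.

Write both endpoints as unit vectors p₁, p₂ with components (cos φ cos λ, cos φ sin λ, sin φ).
The central angle between the endpoints is δ = arccos(p₁·p₂) ≈ 1.941 rad (111.2°).
Interpolate at f = 3/8 with slerp weights a = sin((1−f)δ)/sin δ ≈ 1.005, b = sin(fδ)/sin δ ≈ 0.714.
p = a·p₁ + b·p₂ ≈ (0.107, -0.797, -0.595); φ = arcsin(p_z) ≈ -36.51°, λ = atan2(p_y, p_x) ≈ -82.35°.

≈ (36.5°S, 82.4°W)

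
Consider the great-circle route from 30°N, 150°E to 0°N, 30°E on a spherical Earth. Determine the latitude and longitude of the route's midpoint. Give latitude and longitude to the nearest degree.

≈ 28°N, 83°E

Write both endpoints as unit vectors p₁, p₂ with components (cos φ cos λ, cos φ sin λ, sin φ).
The central angle between the endpoints is δ = arccos(p₁·p₂) ≈ 2.019 rad (115.7°).
Interpolate at f = 1/2 with slerp weights a = sin((1−f)δ)/sin δ ≈ 0.939, b = sin(fδ)/sin δ ≈ 0.939.
p = a·p₁ + b·p₂ ≈ (0.109, 0.876, 0.470); φ = arcsin(p_z) ≈ 28.00°, λ = atan2(p_y, p_x) ≈ 82.91°.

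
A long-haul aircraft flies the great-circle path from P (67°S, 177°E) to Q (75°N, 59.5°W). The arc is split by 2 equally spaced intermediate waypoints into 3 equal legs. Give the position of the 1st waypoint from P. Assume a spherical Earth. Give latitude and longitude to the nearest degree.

From cos δ = sin φ₁ sin φ₂ + cos φ₁ cos φ₂ cos Δλ, the central angle is δ ≈ 2.808 rad (160.9°).
Interpolate at f = 1/3 with slerp weights a = sin((1−f)δ)/sin δ ≈ 2.919, b = sin(fδ)/sin δ ≈ 2.461.
p = a·p₁ + b·p₂ ≈ (-0.816, -0.489, -0.309); φ = arcsin(p_z) ≈ -18.02°, λ = atan2(p_y, p_x) ≈ -149.04°.

≈ (18°S, 149°W)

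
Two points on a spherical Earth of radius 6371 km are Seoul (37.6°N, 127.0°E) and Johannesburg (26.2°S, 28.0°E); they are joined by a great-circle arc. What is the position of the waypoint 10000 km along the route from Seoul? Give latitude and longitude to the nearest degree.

≈ (13°S, 47°E)

Write both endpoints as unit vectors p₁, p₂ with components (cos φ cos λ, cos φ sin λ, sin φ).
The central angle between the endpoints is δ = arccos(p₁·p₂) ≈ 1.961 rad (112.4°). The total great-circle distance is δ·R ≈ 1.961 × 6371 ≈ 12495 km, so the target fraction is f = 10000/12495 ≈ 0.800.
Interpolate at f ≈ 0.800 with slerp weights a = sin((1−f)δ)/sin δ ≈ 0.413, b = sin(fδ)/sin δ ≈ 1.081.
p = a·p₁ + b·p₂ ≈ (0.660, 0.717, -0.226); φ = arcsin(p_z) ≈ -13.04°, λ = atan2(p_y, p_x) ≈ 47.36°.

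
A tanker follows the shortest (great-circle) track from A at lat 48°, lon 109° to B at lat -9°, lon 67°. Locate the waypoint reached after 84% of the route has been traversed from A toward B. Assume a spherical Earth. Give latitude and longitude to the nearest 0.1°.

The haversine formula gives a central angle δ ≈ 1.187 rad (68.0°) between the endpoints.
Interpolate at f = 0.84 with slerp weights a = sin((1−f)δ)/sin δ ≈ 0.204, b = sin(fδ)/sin δ ≈ 0.906.
p = a·p₁ + b·p₂ ≈ (0.305, 0.952, 0.010); φ = arcsin(p_z) ≈ 0.55°, λ = atan2(p_y, p_x) ≈ 72.23°.

≈ lat 0.5°, lon 72.2°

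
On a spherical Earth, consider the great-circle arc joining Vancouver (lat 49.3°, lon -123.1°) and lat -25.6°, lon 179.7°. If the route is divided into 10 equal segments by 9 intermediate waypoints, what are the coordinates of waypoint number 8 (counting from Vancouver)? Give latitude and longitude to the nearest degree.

Convert each endpoint to a unit vector on the sphere (x = cos φ cos λ, y = cos φ sin λ, z = sin φ).
The central angle between the endpoints is δ = arccos(p₁·p₂) ≈ 1.580 rad (90.5°).
Interpolate at f = 8/10 with slerp weights a = sin((1−f)δ)/sin δ ≈ 0.311, b = sin(fδ)/sin δ ≈ 0.953.
p = a·p₁ + b·p₂ ≈ (-0.970, -0.165, -0.176); φ = arcsin(p_z) ≈ -10.16°, λ = atan2(p_y, p_x) ≈ -170.34°.

≈ lat -10°, lon -170°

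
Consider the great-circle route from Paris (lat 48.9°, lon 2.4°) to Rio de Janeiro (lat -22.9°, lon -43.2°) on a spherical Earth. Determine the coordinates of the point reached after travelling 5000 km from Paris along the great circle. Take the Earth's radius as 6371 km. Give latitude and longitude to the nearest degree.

≈ lat 11°, lon -26°

The haversine formula gives a central angle δ ≈ 1.440 rad (82.5°) between the endpoints. The total great-circle distance is δ·R ≈ 1.440 × 6371 ≈ 9174 km, so the target fraction is f = 5000/9174 ≈ 0.545.
Interpolate at f ≈ 0.545 with slerp weights a = sin((1−f)δ)/sin δ ≈ 0.615, b = sin(fδ)/sin δ ≈ 0.713.
p = a·p₁ + b·p₂ ≈ (0.882, -0.433, 0.186); φ = arcsin(p_z) ≈ 10.70°, λ = atan2(p_y, p_x) ≈ -26.12°.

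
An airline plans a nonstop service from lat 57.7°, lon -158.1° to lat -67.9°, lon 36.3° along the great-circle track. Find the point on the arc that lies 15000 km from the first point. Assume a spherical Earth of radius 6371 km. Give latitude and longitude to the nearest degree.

Convert each endpoint to a unit vector on the sphere (x = cos φ cos λ, y = cos φ sin λ, z = sin φ).
The central angle between the endpoints is δ = arccos(p₁·p₂) ≈ 2.931 rad (167.9°). The total great-circle distance is δ·R ≈ 2.931 × 6371 ≈ 18673 km, so the target fraction is f = 15000/18673 ≈ 0.803.
Interpolate at f ≈ 0.803 with slerp weights a = sin((1−f)δ)/sin δ ≈ 2.606, b = sin(fδ)/sin δ ≈ 3.387.
p = a·p₁ + b·p₂ ≈ (-0.265, 0.235, -0.935); φ = arcsin(p_z) ≈ -69.25°, λ = atan2(p_y, p_x) ≈ 138.45°.

≈ lat -69°, lon 138°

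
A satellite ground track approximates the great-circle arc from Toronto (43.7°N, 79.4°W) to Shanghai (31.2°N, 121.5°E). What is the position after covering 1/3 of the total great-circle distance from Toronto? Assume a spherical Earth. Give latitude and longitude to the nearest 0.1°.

Convert each endpoint to a unit vector on the sphere (x = cos φ cos λ, y = cos φ sin λ, z = sin φ).
The central angle between the endpoints is δ = arccos(p₁·p₂) ≈ 1.792 rad (102.7°).
Interpolate at f = 1/3 with slerp weights a = sin((1−f)δ)/sin δ ≈ 0.954, b = sin(fδ)/sin δ ≈ 0.577.
p = a·p₁ + b·p₂ ≈ (-0.131, -0.257, 0.957); φ = arcsin(p_z) ≈ 73.23°, λ = atan2(p_y, p_x) ≈ -116.99°.

≈ 73.2°N, 117.0°W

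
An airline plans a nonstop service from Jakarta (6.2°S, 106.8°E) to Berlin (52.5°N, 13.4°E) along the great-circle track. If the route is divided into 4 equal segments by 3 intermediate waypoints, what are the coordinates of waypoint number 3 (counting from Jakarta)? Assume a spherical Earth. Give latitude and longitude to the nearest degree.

Write both endpoints as unit vectors p₁, p₂ with components (cos φ cos λ, cos φ sin λ, sin φ).
The central angle between the endpoints is δ = arccos(p₁·p₂) ≈ 1.693 rad (97.0°).
Interpolate at f = 3/4 with slerp weights a = sin((1−f)δ)/sin δ ≈ 0.414, b = sin(fδ)/sin δ ≈ 0.962.
p = a·p₁ + b·p₂ ≈ (0.451, 0.529, 0.719); φ = arcsin(p_z) ≈ 45.94°, λ = atan2(p_y, p_x) ≈ 49.58°.

≈ (46°N, 50°E)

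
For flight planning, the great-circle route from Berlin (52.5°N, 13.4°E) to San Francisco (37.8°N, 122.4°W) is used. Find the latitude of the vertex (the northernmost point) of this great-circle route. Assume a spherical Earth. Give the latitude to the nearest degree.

The great circle lies in the plane with unit normal n̂ = (p₁ × p₂)/|p₁ × p₂|.
Here n̂_z ≈ -0.339; the vertex latitude is φ_max = arccos|n̂_z| ≈ 70.2°.
Check via Clairaut: cos φ_max = |cos φ₁| · sin C = cos(52.5°)·sin(33.8°) ≈ 0.339, again giving ≈ 70.2°.

≈ 70°N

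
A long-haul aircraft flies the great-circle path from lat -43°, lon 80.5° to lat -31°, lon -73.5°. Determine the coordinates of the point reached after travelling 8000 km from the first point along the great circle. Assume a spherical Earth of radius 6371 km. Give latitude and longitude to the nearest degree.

Write both endpoints as unit vectors p₁, p₂ with components (cos φ cos λ, cos φ sin λ, sin φ).
The central angle between the endpoints is δ = arccos(p₁·p₂) ≈ 1.785 rad (102.3°). The total great-circle distance is δ·R ≈ 1.785 × 6371 ≈ 11370 km, so the target fraction is f = 8000/11370 ≈ 0.704.
Interpolate at f ≈ 0.704 with slerp weights a = sin((1−f)δ)/sin δ ≈ 0.516, b = sin(fδ)/sin δ ≈ 0.973.
p = a·p₁ + b·p₂ ≈ (0.299, -0.427, -0.853); φ = arcsin(p_z) ≈ -58.57°, λ = atan2(p_y, p_x) ≈ -54.99°.

≈ lat -59°, lon -55°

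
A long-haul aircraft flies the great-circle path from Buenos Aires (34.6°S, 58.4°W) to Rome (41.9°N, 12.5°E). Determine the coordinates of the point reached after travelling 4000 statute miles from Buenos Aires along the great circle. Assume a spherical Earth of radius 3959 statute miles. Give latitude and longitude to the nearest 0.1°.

≈ 10.7°N, 20.4°W

Write both endpoints as unit vectors p₁, p₂ with components (cos φ cos λ, cos φ sin λ, sin φ).
The central angle between the endpoints is δ = arccos(p₁·p₂) ≈ 1.751 rad (100.3°). The total great-circle distance is δ·R ≈ 1.751 × 3959 ≈ 6930 mi, so the target fraction is f = 4000/6930 ≈ 0.577.
Interpolate at f ≈ 0.577 with slerp weights a = sin((1−f)δ)/sin δ ≈ 0.685, b = sin(fδ)/sin δ ≈ 0.861.
p = a·p₁ + b·p₂ ≈ (0.921, -0.342, 0.186); φ = arcsin(p_z) ≈ 10.70°, λ = atan2(p_y, p_x) ≈ -20.36°.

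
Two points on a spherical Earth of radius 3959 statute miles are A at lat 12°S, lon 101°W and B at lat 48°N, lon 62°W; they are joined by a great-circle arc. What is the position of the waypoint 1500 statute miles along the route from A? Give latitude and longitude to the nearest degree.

≈ lat 7°N, lon 91°W

Write both endpoints as unit vectors p₁, p₂ with components (cos φ cos λ, cos φ sin λ, sin φ).
The central angle between the endpoints is δ = arccos(p₁·p₂) ≈ 1.209 rad (69.3°). The total great-circle distance is δ·R ≈ 1.209 × 3959 ≈ 4786 mi, so the target fraction is f = 1500/4786 ≈ 0.313.
Interpolate at f ≈ 0.313 with slerp weights a = sin((1−f)δ)/sin δ ≈ 0.789, b = sin(fδ)/sin δ ≈ 0.396.
p = a·p₁ + b·p₂ ≈ (-0.023, -0.991, 0.130); φ = arcsin(p_z) ≈ 7.46°, λ = atan2(p_y, p_x) ≈ -91.33°.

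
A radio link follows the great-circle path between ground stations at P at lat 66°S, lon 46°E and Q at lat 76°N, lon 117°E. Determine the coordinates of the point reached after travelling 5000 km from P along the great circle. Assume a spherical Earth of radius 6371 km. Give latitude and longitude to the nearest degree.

≈ lat 23°S, lon 66°E

Write both endpoints as unit vectors p₁, p₂ with components (cos φ cos λ, cos φ sin λ, sin φ).
The central angle between the endpoints is δ = arccos(p₁·p₂) ≈ 2.595 rad (148.7°). The total great-circle distance is δ·R ≈ 2.595 × 6371 ≈ 16534 km, so the target fraction is f = 5000/16534 ≈ 0.302.
Interpolate at f ≈ 0.302 with slerp weights a = sin((1−f)δ)/sin δ ≈ 1.869, b = sin(fδ)/sin δ ≈ 1.360.
p = a·p₁ + b·p₂ ≈ (0.379, 0.840, -0.388); φ = arcsin(p_z) ≈ -22.85°, λ = atan2(p_y, p_x) ≈ 65.73°.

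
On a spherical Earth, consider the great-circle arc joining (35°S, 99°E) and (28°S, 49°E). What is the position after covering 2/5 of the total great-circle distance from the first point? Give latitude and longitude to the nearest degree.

≈ (35°S, 78°E)

The haversine formula gives a central angle δ ≈ 0.746 rad (42.8°) between the endpoints.
Interpolate at f = 2/5 with slerp weights a = sin((1−f)δ)/sin δ ≈ 0.638, b = sin(fδ)/sin δ ≈ 0.433.
p = a·p₁ + b·p₂ ≈ (0.169, 0.805, -0.569); φ = arcsin(p_z) ≈ -34.69°, λ = atan2(p_y, p_x) ≈ 78.12°.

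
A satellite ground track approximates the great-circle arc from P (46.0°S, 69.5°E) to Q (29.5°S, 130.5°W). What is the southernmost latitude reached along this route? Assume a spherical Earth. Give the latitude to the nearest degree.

The great circle lies in the plane with unit normal n̂ = (p₁ × p₂)/|p₁ × p₂|.
Here n̂_z ≈ +0.212; the vertex latitude is φ_max = arccos|n̂_z| ≈ 77.8°.
Check via Clairaut: cos φ_max = |cos φ₁| · sin C = cos(46.0°)·sin(162.3°) ≈ 0.212, again giving ≈ 77.8°.

≈ 78°S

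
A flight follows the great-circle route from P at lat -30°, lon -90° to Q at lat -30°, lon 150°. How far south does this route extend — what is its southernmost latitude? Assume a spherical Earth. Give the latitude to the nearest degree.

≈ -49°

The great circle lies in the plane with unit normal n̂ = (p₁ × p₂)/|p₁ × p₂|.
Here n̂_z ≈ -0.655; the vertex latitude is φ_max = arccos|n̂_z| ≈ 49.1°.
Check via Clairaut: cos φ_max = |cos φ₁| · sin C = cos(30.0°)·sin(130.9°) ≈ 0.655, again giving ≈ 49.1°.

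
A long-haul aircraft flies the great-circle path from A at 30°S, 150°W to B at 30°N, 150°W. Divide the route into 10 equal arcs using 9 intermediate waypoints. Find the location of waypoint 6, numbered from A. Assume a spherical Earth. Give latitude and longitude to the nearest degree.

≈ 6°N, 150°W

Convert each endpoint to a unit vector on the sphere (x = cos φ cos λ, y = cos φ sin λ, z = sin φ).
The central angle between the endpoints is δ = arccos(p₁·p₂) ≈ 1.047 rad (60.0°).
Interpolate at f = 6/10 with slerp weights a = sin((1−f)δ)/sin δ ≈ 0.470, b = sin(fδ)/sin δ ≈ 0.679.
p = a·p₁ + b·p₂ ≈ (-0.861, -0.497, 0.105); φ = arcsin(p_z) ≈ 6.00°, λ = atan2(p_y, p_x) ≈ -150.00°.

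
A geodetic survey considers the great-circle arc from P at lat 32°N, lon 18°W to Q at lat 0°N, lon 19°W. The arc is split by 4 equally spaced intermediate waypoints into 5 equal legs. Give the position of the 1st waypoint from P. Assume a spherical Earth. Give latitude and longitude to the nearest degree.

Write both endpoints as unit vectors p₁, p₂ with components (cos φ cos λ, cos φ sin λ, sin φ).
The central angle between the endpoints is δ = arccos(p₁·p₂) ≈ 0.559 rad (32.0°).
Interpolate at f = 1/5 with slerp weights a = sin((1−f)δ)/sin δ ≈ 0.815, b = sin(fδ)/sin δ ≈ 0.210.
p = a·p₁ + b·p₂ ≈ (0.857, -0.282, 0.432); φ = arcsin(p_z) ≈ 25.60°, λ = atan2(p_y, p_x) ≈ -18.23°.

≈ lat 26°N, lon 18°W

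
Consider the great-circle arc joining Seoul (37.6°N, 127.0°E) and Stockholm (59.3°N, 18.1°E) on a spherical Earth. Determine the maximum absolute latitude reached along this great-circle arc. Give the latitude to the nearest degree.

≈ 65°N

The great circle lies in the plane with unit normal n̂ = (p₁ × p₂)/|p₁ × p₂|.
Here n̂_z ≈ -0.416; the vertex latitude is φ_max = arccos|n̂_z| ≈ 65.4°.
Check via Clairaut: cos φ_max = |cos φ₁| · sin C = cos(37.6°)·sin(31.7°) ≈ 0.416, again giving ≈ 65.4°.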